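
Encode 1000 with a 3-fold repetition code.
Repeat each bit 3× and concatenate:
1→111  0→000  0→000  0→000
Codeword = 111000000000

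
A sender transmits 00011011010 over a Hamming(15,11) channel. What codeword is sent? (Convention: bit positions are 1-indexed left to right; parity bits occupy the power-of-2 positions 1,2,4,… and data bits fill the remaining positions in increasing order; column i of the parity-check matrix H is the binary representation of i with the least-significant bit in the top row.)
Codeword c = d · G (mod 2), d = 00011011010:
  c[0] = d·G[:,0] = (00011011010)·(11011010101) mod 2 = 0+0+0+1+1+0+1+0+0+0+0 mod 2 = 1
  c[1] = d·G[:,1] = (00011011010)·(10110110011) mod 2 = 0+0+0+1+0+0+1+0+0+1+0 mod 2 = 1
  c[2] = d·G[:,2] = (00011011010)·(10000000000) mod 2 = 0+0+0+0+0+0+0+0+0+0+0 mod 2 = 0
  c[3] = d·G[:,3] = (00011011010)·(01110001111) mod 2 = 0+0+0+1+0+0+0+1+0+1+0 mod 2 = 1
  c[4] = d·G[:,4] = (00011011010)·(01000000000) mod 2 = 0+0+0+0+0+0+0+0+0+0+0 mod 2 = 0
  c[5] = d·G[:,5] = (00011011010)·(00100000000) mod 2 = 0+0+0+0+0+0+0+0+0+0+0 mod 2 = 0
  c[6] = d·G[:,6] = (00011011010)·(00010000000) mod 2 = 0+0+0+1+0+0+0+0+0+0+0 mod 2 = 1
  c[7] = d·G[:,7] = (00011011010)·(00001111111) mod 2 = 0+0+0+0+1+0+1+1+0+1+0 mod 2 = 0
  c[8] = d·G[:,8] = (00011011010)·(00001000000) mod 2 = 0+0+0+0+1+0+0+0+0+0+0 mod 2 = 1
  c[9] = d·G[:,9] = (00011011010)·(00000100000) mod 2 = 0+0+0+0+0+0+0+0+0+0+0 mod 2 = 0
  c[10] = d·G[:,10] = (00011011010)·(00000010000) mod 2 = 0+0+0+0+0+0+1+0+0+0+0 mod 2 = 1
  c[11] = d·G[:,11] = (00011011010)·(00000001000) mod 2 = 0+0+0+0+0+0+0+1+0+0+0 mod 2 = 1
  c[12] = d·G[:,12] = (00011011010)·(00000000100) mod 2 = 0+0+0+0+0+0+0+0+0+0+0 mod 2 = 0
  c[13] = d·G[:,13] = (00011011010)·(00000000010) mod 2 = 0+0+0+0+0+0+0+0+0+1+0 mod 2 = 1
  c[14] = d·G[:,14] = (00011011010)·(00000000001) mod 2 = 0+0+0+0+0+0+0+0+0+0+0 mod 2 = 0
Codeword = 110100101011010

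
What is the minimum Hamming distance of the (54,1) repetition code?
d_min = 54 (the only two codewords are 0…0 and 1…1, differing in all 54 positions).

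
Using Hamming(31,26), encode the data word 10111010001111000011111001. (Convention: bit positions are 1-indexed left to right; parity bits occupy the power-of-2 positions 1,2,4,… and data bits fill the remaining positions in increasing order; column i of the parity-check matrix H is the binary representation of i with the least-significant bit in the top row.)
Codeword c = d · G (mod 2), d = 10111010001111000011111001:
  c[0] = d·G[:,0] = (10111010001111000011111001)·(11011010101101010101010101) mod 2 = 1+0+0+1+1+0+1+0+0+0+1+1+0+1+0+0+0+0+0+1+0+1+0+0+0+1 mod 2 = 0
  c[1] = d·G[:,1] = (10111010001111000011111001)·(10110110011011001100110011) mod 2 = 1+0+1+1+0+0+1+0+0+0+1+0+1+1+0+0+0+0+0+0+1+1+0+0+0+1 mod 2 = 0
  c[2] = d·G[:,2] = (10111010001111000011111001)·(10000000000000000000000000) mod 2 = 1+0+0+0+0+0+0+0+0+0+0+0+0+0+0+0+0+0+0+0+0+0+0+0+0+0 mod 2 = 1
  c[3] = d·G[:,3] = (10111010001111000011111001)·(01110001111000111100001111) mod 2 = 0+0+1+1+0+0+0+0+0+0+1+0+0+0+0+0+0+0+0+0+0+0+1+0+0+1 mod 2 = 1
  c[4] = d·G[:,4] = (10111010001111000011111001)·(01000000000000000000000000) mod 2 = 0+0+0+0+0+0+0+0+0+0+0+0+0+0+0+0+0+0+0+0+0+0+0+0+0+0 mod 2 = 0
  c[5] = d·G[:,5] = (10111010001111000011111001)·(00100000000000000000000000) mod 2 = 0+0+1+0+0+0+0+0+0+0+0+0+0+0+0+0+0+0+0+0+0+0+0+0+0+0 mod 2 = 1
  c[6] = d·G[:,6] = (10111010001111000011111001)·(00010000000000000000000000) mod 2 = 0+0+0+1+0+0+0+0+0+0+0+0+0+0+0+0+0+0+0+0+0+0+0+0+0+0 mod 2 = 1
  c[7] = d·G[:,7] = (10111010001111000011111001)·(00001111111000000011111111) mod 2 = 0+0+0+0+1+0+1+0+0+0+1+0+0+0+0+0+0+0+1+1+1+1+1+0+0+1 mod 2 = 1
  c[8] = d·G[:,8] = (10111010001111000011111001)·(00001000000000000000000000) mod 2 = 0+0+0+0+1+0+0+0+0+0+0+0+0+0+0+0+0+0+0+0+0+0+0+0+0+0 mod 2 = 1
  c[9] = d·G[:,9] = (10111010001111000011111001)·(00000100000000000000000000) mod 2 = 0+0+0+0+0+0+0+0+0+0+0+0+0+0+0+0+0+0+0+0+0+0+0+0+0+0 mod 2 = 0
  c[10] = d·G[:,10] = (10111010001111000011111001)·(00000010000000000000000000) mod 2 = 0+0+0+0+0+0+1+0+0+0+0+0+0+0+0+0+0+0+0+0+0+0+0+0+0+0 mod 2 = 1
  c[11] = d·G[:,11] = (10111010001111000011111001)·(00000001000000000000000000) mod 2 = 0+0+0+0+0+0+0+0+0+0+0+0+0+0+0+0+0+0+0+0+0+0+0+0+0+0 mod 2 = 0
  c[12] = d·G[:,12] = (10111010001111000011111001)·(00000000100000000000000000) mod 2 = 0+0+0+0+0+0+0+0+0+0+0+0+0+0+0+0+0+0+0+0+0+0+0+0+0+0 mod 2 = 0
  c[13] = d·G[:,13] = (10111010001111000011111001)·(00000000010000000000000000) mod 2 = 0+0+0+0+0+0+0+0+0+0+0+0+0+0+0+0+0+0+0+0+0+0+0+0+0+0 mod 2 = 0
  c[14] = d·G[:,14] = (10111010001111000011111001)·(00000000001000000000000000) mod 2 = 0+0+0+0+0+0+0+0+0+0+1+0+0+0+0+0+0+0+0+0+0+0+0+0+0+0 mod 2 = 1
  c[15] = d·G[:,15] = (10111010001111000011111001)·(00000000000111111111111111) mod 2 = 0+0+0+0+0+0+0+0+0+0+0+1+1+1+0+0+0+0+1+1+1+1+1+0+0+1 mod 2 = 1
  c[16] = d·G[:,16] = (10111010001111000011111001)·(00000000000100000000000000) mod 2 = 0+0+0+0+0+0+0+0+0+0+0+1+0+0+0+0+0+0+0+0+0+0+0+0+0+0 mod 2 = 1
  c[17] = d·G[:,17] = (10111010001111000011111001)·(00000000000010000000000000) mod 2 = 0+0+0+0+0+0+0+0+0+0+0+0+1+0+0+0+0+0+0+0+0+0+0+0+0+0 mod 2 = 1
  c[18] = d·G[:,18] = (10111010001111000011111001)·(00000000000001000000000000) mod 2 = 0+0+0+0+0+0+0+0+0+0+0+0+0+1+0+0+0+0+0+0+0+0+0+0+0+0 mod 2 = 1
  c[19] = d·G[:,19] = (10111010001111000011111001)·(00000000000000100000000000) mod 2 = 0+0+0+0+0+0+0+0+0+0+0+0+0+0+0+0+0+0+0+0+0+0+0+0+0+0 mod 2 = 0
  c[20] = d·G[:,20] = (10111010001111000011111001)·(00000000000000010000000000) mod 2 = 0+0+0+0+0+0+0+0+0+0+0+0+0+0+0+0+0+0+0+0+0+0+0+0+0+0 mod 2 = 0
  c[21] = d·G[:,21] = (10111010001111000011111001)·(00000000000000001000000000) mod 2 = 0+0+0+0+0+0+0+0+0+0+0+0+0+0+0+0+0+0+0+0+0+0+0+0+0+0 mod 2 = 0
  c[22] = d·G[:,22] = (10111010001111000011111001)·(00000000000000000100000000) mod 2 = 0+0+0+0+0+0+0+0+0+0+0+0+0+0+0+0+0+0+0+0+0+0+0+0+0+0 mod 2 = 0
  c[23] = d·G[:,23] = (10111010001111000011111001)·(00000000000000000010000000) mod 2 = 0+0+0+0+0+0+0+0+0+0+0+0+0+0+0+0+0+0+1+0+0+0+0+0+0+0 mod 2 = 1
  c[24] = d·G[:,24] = (10111010001111000011111001)·(00000000000000000001000000) mod 2 = 0+0+0+0+0+0+0+0+0+0+0+0+0+0+0+0+0+0+0+1+0+0+0+0+0+0 mod 2 = 1
  c[25] = d·G[:,25] = (10111010001111000011111001)·(00000000000000000000100000) mod 2 = 0+0+0+0+0+0+0+0+0+0+0+0+0+0+0+0+0+0+0+0+1+0+0+0+0+0 mod 2 = 1
  c[26] = d·G[:,26] = (10111010001111000011111001)·(00000000000000000000010000) mod 2 = 0+0+0+0+0+0+0+0+0+0+0+0+0+0+0+0+0+0+0+0+0+1+0+0+0+0 mod 2 = 1
  c[27] = d·G[:,27] = (10111010001111000011111001)·(00000000000000000000001000) mod 2 = 0+0+0+0+0+0+0+0+0+0+0+0+0+0+0+0+0+0+0+0+0+0+1+0+0+0 mod 2 = 1
  c[28] = d·G[:,28] = (10111010001111000011111001)·(00000000000000000000000100) mod 2 = 0+0+0+0+0+0+0+0+0+0+0+0+0+0+0+0+0+0+0+0+0+0+0+0+0+0 mod 2 = 0
  c[29] = d·G[:,29] = (10111010001111000011111001)·(00000000000000000000000010) mod 2 = 0+0+0+0+0+0+0+0+0+0+0+0+0+0+0+0+0+0+0+0+0+0+0+0+0+0 mod 2 = 0
  c[30] = d·G[:,30] = (10111010001111000011111001)·(00000000000000000000000001) mod 2 = 0+0+0+0+0+0+0+0+0+0+0+0+0+0+0+0+0+0+0+0+0+0+0+0+0+1 mod 2 = 1
Codeword = 0011011110100011111000011111001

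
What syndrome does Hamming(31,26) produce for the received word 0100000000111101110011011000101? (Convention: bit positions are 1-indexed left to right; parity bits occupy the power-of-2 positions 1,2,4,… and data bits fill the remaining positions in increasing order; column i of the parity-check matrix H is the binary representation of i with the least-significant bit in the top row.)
Syndrome s = H · r^T (mod 2), r = 0100000000111101110011011000101:
  s[0] = (1010101010101010101010101010101)·(0100000000111101110011011000101) mod 2 = 0+0+0+0+0+0+0+0+0+0+1+0+1+0+0+0+1+0+0+0+1+0+0+0+1+0+0+0+1+0+1 mod 2 = 1
  s[1] = (0110011001100110011001100110011)·(0100000000111101110011011000101) mod 2 = 0+1+0+0+0+0+0+0+0+0+1+0+0+1+0+0+0+1+0+0+0+1+0+0+0+0+0+0+0+0+1 mod 2 = 0
  s[2] = (0001111000011110000111100001111)·(0100000000111101110011011000101) mod 2 = 0+0+0+0+0+0+0+0+0+0+0+1+1+1+0+0+0+0+0+0+1+1+0+0+0+0+0+0+1+0+1 mod 2 = 1
  s[3] = (0000000111111110000000011111111)·(0100000000111101110011011000101) mod 2 = 0+0+0+0+0+0+0+0+0+0+1+1+1+1+0+0+0+0+0+0+0+0+0+1+1+0+0+0+1+0+1 mod 2 = 0
  s[4] = (0000000000000001111111111111111)·(0100000000111101110011011000101) mod 2 = 0+0+0+0+0+0+0+0+0+0+0+0+0+0+0+1+1+1+0+0+1+1+0+1+1+0+0+0+1+0+1 mod 2 = 1
Syndrome = 10101
Non-zero syndrome: error at position 21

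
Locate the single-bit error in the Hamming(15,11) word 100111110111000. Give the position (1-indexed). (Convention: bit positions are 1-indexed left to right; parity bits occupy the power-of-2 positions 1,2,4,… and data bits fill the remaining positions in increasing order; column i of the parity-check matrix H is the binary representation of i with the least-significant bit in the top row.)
Syndrome s = H · r^T (mod 2), r = 100111110111000:
  s[0] = (101010101010101)·(100111110111000) mod 2 = 1+0+0+0+1+0+1+0+0+0+1+0+0+0+0 mod 2 = 0
  s[1] = (011001100110011)·(100111110111000) mod 2 = 0+0+0+0+0+1+1+0+0+1+1+0+0+0+0 mod 2 = 0
  s[2] = (000111100001111)·(100111110111000) mod 2 = 0+0+0+1+1+1+1+0+0+0+0+1+0+0+0 mod 2 = 1
  s[3] = (000000011111111)·(100111110111000) mod 2 = 0+0+0+0+0+0+0+1+0+1+1+1+0+0+0 mod 2 = 0
Syndrome = 0010
Column i of H is the binary representation of i, so the syndrome is the binary index of the flipped bit.
Read s = 0010 with s[0] as LSB: 0·2^0 + 0·2^1 + 1·2^2 + 0·2^3 = 4.
Error is at bit position 4.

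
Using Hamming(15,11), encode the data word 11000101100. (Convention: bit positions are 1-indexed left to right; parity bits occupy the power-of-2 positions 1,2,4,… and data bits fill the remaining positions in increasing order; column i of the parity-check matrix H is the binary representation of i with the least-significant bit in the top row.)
Codeword c = d · G (mod 2), d = 11000101100:
  c[0] = d·G[:,0] = (11000101100)·(11011010101) mod 2 = 1+1+0+0+0+0+0+0+1+0+0 mod 2 = 1
  c[1] = d·G[:,1] = (11000101100)·(10110110011) mod 2 = 1+0+0+0+0+1+0+0+0+0+0 mod 2 = 0
  c[2] = d·G[:,2] = (11000101100)·(10000000000) mod 2 = 1+0+0+0+0+0+0+0+0+0+0 mod 2 = 1
  c[3] = d·G[:,3] = (11000101100)·(01110001111) mod 2 = 0+1+0+0+0+0+0+1+1+0+0 mod 2 = 1
  c[4] = d·G[:,4] = (11000101100)·(01000000000) mod 2 = 0+1+0+0+0+0+0+0+0+0+0 mod 2 = 1
  c[5] = d·G[:,5] = (11000101100)·(00100000000) mod 2 = 0+0+0+0+0+0+0+0+0+0+0 mod 2 = 0
  c[6] = d·G[:,6] = (11000101100)·(00010000000) mod 2 = 0+0+0+0+0+0+0+0+0+0+0 mod 2 = 0
  c[7] = d·G[:,7] = (11000101100)·(00001111111) mod 2 = 0+0+0+0+0+1+0+1+1+0+0 mod 2 = 1
  c[8] = d·G[:,8] = (11000101100)·(00001000000) mod 2 = 0+0+0+0+0+0+0+0+0+0+0 mod 2 = 0
  c[9] = d·G[:,9] = (11000101100)·(00000100000) mod 2 = 0+0+0+0+0+1+0+0+0+0+0 mod 2 = 1
  c[10] = d·G[:,10] = (11000101100)·(00000010000) mod 2 = 0+0+0+0+0+0+0+0+0+0+0 mod 2 = 0
  c[11] = d·G[:,11] = (11000101100)·(00000001000) mod 2 = 0+0+0+0+0+0+0+1+0+0+0 mod 2 = 1
  c[12] = d·G[:,12] = (11000101100)·(00000000100) mod 2 = 0+0+0+0+0+0+0+0+1+0+0 mod 2 = 1
  c[13] = d·G[:,13] = (11000101100)·(00000000010) mod 2 = 0+0+0+0+0+0+0+0+0+0+0 mod 2 = 0
  c[14] = d·G[:,14] = (11000101100)·(00000000001) mod 2 = 0+0+0+0+0+0+0+0+0+0+0 mod 2 = 0
Codeword = 101110010101100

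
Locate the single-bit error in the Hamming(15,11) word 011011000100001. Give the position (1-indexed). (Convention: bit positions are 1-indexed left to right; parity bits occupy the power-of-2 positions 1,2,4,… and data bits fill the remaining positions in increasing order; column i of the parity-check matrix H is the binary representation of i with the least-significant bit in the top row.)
Syndrome s = H · r^T (mod 2), r = 011011000100001:
  s[0] = (101010101010101)·(011011000100001) mod 2 = 0+0+1+0+1+0+0+0+0+0+0+0+0+0+1 mod 2 = 1
  s[1] = (011001100110011)·(011011000100001) mod 2 = 0+1+1+0+0+1+0+0+0+1+0+0+0+0+1 mod 2 = 1
  s[2] = (000111100001111)·(011011000100001) mod 2 = 0+0+0+0+1+1+0+0+0+0+0+0+0+0+1 mod 2 = 1
  s[3] = (000000011111111)·(011011000100001) mod 2 = 0+0+0+0+0+0+0+0+0+1+0+0+0+0+1 mod 2 = 0
Syndrome = 1110
Column i of H is the binary representation of i, so the syndrome is the binary index of the flipped bit.
Read s = 1110 with s[0] as LSB: 1·2^0 + 1·2^1 + 1·2^2 + 0·2^3 = 7.
Error is at bit position 7.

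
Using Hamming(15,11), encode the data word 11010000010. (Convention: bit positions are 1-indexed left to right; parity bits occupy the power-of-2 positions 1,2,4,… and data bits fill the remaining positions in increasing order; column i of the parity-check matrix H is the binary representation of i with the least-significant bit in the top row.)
Codeword c = d · G (mod 2), d = 11010000010:
  c[0] = d·G[:,0] = (11010000010)·(11011010101) mod 2 = 1+1+0+1+0+0+0+0+0+0+0 mod 2 = 1
  c[1] = d·G[:,1] = (11010000010)·(10110110011) mod 2 = 1+0+0+1+0+0+0+0+0+1+0 mod 2 = 1
  c[2] = d·G[:,2] = (11010000010)·(10000000000) mod 2 = 1+0+0+0+0+0+0+0+0+0+0 mod 2 = 1
  c[3] = d·G[:,3] = (11010000010)·(01110001111) mod 2 = 0+1+0+1+0+0+0+0+0+1+0 mod 2 = 1
  c[4] = d·G[:,4] = (11010000010)·(01000000000) mod 2 = 0+1+0+0+0+0+0+0+0+0+0 mod 2 = 1
  c[5] = d·G[:,5] = (11010000010)·(00100000000) mod 2 = 0+0+0+0+0+0+0+0+0+0+0 mod 2 = 0
  c[6] = d·G[:,6] = (11010000010)·(00010000000) mod 2 = 0+0+0+1+0+0+0+0+0+0+0 mod 2 = 1
  c[7] = d·G[:,7] = (11010000010)·(00001111111) mod 2 = 0+0+0+0+0+0+0+0+0+1+0 mod 2 = 1
  c[8] = d·G[:,8] = (11010000010)·(00001000000) mod 2 = 0+0+0+0+0+0+0+0+0+0+0 mod 2 = 0
  c[9] = d·G[:,9] = (11010000010)·(00000100000) mod 2 = 0+0+0+0+0+0+0+0+0+0+0 mod 2 = 0
  c[10] = d·G[:,10] = (11010000010)·(00000010000) mod 2 = 0+0+0+0+0+0+0+0+0+0+0 mod 2 = 0
  c[11] = d·G[:,11] = (11010000010)·(00000001000) mod 2 = 0+0+0+0+0+0+0+0+0+0+0 mod 2 = 0
  c[12] = d·G[:,12] = (11010000010)·(00000000100) mod 2 = 0+0+0+0+0+0+0+0+0+0+0 mod 2 = 0
  c[13] = d·G[:,13] = (11010000010)·(00000000010) mod 2 = 0+0+0+0+0+0+0+0+0+1+0 mod 2 = 1
  c[14] = d·G[:,14] = (11010000010)·(00000000001) mod 2 = 0+0+0+0+0+0+0+0+0+0+0 mod 2 = 0
Codeword = 111110110000010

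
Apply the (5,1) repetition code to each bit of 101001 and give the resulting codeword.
Repeat each bit 5× and concatenate:
1→11111  0→00000  1→11111  0→00000  0→00000  1→11111
Codeword = 111110000011111000000000011111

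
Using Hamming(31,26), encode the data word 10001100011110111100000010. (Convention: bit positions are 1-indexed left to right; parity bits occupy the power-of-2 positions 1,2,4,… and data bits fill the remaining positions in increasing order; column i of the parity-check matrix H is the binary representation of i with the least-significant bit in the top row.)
Codeword c = d · G (mod 2), d = 10001100011110111100000010:
  c[0] = d·G[:,0] = (10001100011110111100000010)·(11011010101101010101010101) mod 2 = 1+0+0+0+1+0+0+0+0+0+1+1+0+0+0+1+0+1+0+0+0+0+0+0+0+0 mod 2 = 0
  c[1] = d·G[:,1] = (10001100011110111100000010)·(10110110011011001100110011) mod 2 = 1+0+0+0+0+1+0+0+0+1+1+0+1+0+0+0+1+1+0+0+0+0+0+0+1+0 mod 2 = 0
  c[2] = d·G[:,2] = (10001100011110111100000010)·(10000000000000000000000000) mod 2 = 1+0+0+0+0+0+0+0+0+0+0+0+0+0+0+0+0+0+0+0+0+0+0+0+0+0 mod 2 = 1
  c[3] = d·G[:,3] = (10001100011110111100000010)·(01110001111000111100001111) mod 2 = 0+0+0+0+0+0+0+0+0+1+1+0+0+0+1+1+1+1+0+0+0+0+0+0+1+0 mod 2 = 1
  c[4] = d·G[:,4] = (10001100011110111100000010)·(01000000000000000000000000) mod 2 = 0+0+0+0+0+0+0+0+0+0+0+0+0+0+0+0+0+0+0+0+0+0+0+0+0+0 mod 2 = 0
  c[5] = d·G[:,5] = (10001100011110111100000010)·(00100000000000000000000000) mod 2 = 0+0+0+0+0+0+0+0+0+0+0+0+0+0+0+0+0+0+0+0+0+0+0+0+0+0 mod 2 = 0
  c[6] = d·G[:,6] = (10001100011110111100000010)·(00010000000000000000000000) mod 2 = 0+0+0+0+0+0+0+0+0+0+0+0+0+0+0+0+0+0+0+0+0+0+0+0+0+0 mod 2 = 0
  c[7] = d·G[:,7] = (10001100011110111100000010)·(00001111111000000011111111) mod 2 = 0+0+0+0+1+1+0+0+0+1+1+0+0+0+0+0+0+0+0+0+0+0+0+0+1+0 mod 2 = 1
  c[8] = d·G[:,8] = (10001100011110111100000010)·(00001000000000000000000000) mod 2 = 0+0+0+0+1+0+0+0+0+0+0+0+0+0+0+0+0+0+0+0+0+0+0+0+0+0 mod 2 = 1
  c[9] = d·G[:,9] = (10001100011110111100000010)·(00000100000000000000000000) mod 2 = 0+0+0+0+0+1+0+0+0+0+0+0+0+0+0+0+0+0+0+0+0+0+0+0+0+0 mod 2 = 1
  c[10] = d·G[:,10] = (10001100011110111100000010)·(00000010000000000000000000) mod 2 = 0+0+0+0+0+0+0+0+0+0+0+0+0+0+0+0+0+0+0+0+0+0+0+0+0+0 mod 2 = 0
  c[11] = d·G[:,11] = (10001100011110111100000010)·(00000001000000000000000000) mod 2 = 0+0+0+0+0+0+0+0+0+0+0+0+0+0+0+0+0+0+0+0+0+0+0+0+0+0 mod 2 = 0
  c[12] = d·G[:,12] = (10001100011110111100000010)·(00000000100000000000000000) mod 2 = 0+0+0+0+0+0+0+0+0+0+0+0+0+0+0+0+0+0+0+0+0+0+0+0+0+0 mod 2 = 0
  c[13] = d·G[:,13] = (10001100011110111100000010)·(00000000010000000000000000) mod 2 = 0+0+0+0+0+0+0+0+0+1+0+0+0+0+0+0+0+0+0+0+0+0+0+0+0+0 mod 2 = 1
  c[14] = d·G[:,14] = (10001100011110111100000010)·(00000000001000000000000000) mod 2 = 0+0+0+0+0+0+0+0+0+0+1+0+0+0+0+0+0+0+0+0+0+0+0+0+0+0 mod 2 = 1
  c[15] = d·G[:,15] = (10001100011110111100000010)·(00000000000111111111111111) mod 2 = 0+0+0+0+0+0+0+0+0+0+0+1+1+0+1+1+1+1+0+0+0+0+0+0+1+0 mod 2 = 1
  c[16] = d·G[:,16] = (10001100011110111100000010)·(00000000000100000000000000) mod 2 = 0+0+0+0+0+0+0+0+0+0+0+1+0+0+0+0+0+0+0+0+0+0+0+0+0+0 mod 2 = 1
  c[17] = d·G[:,17] = (10001100011110111100000010)·(00000000000010000000000000) mod 2 = 0+0+0+0+0+0+0+0+0+0+0+0+1+0+0+0+0+0+0+0+0+0+0+0+0+0 mod 2 = 1
  c[18] = d·G[:,18] = (10001100011110111100000010)·(00000000000001000000000000) mod 2 = 0+0+0+0+0+0+0+0+0+0+0+0+0+0+0+0+0+0+0+0+0+0+0+0+0+0 mod 2 = 0
  c[19] = d·G[:,19] = (10001100011110111100000010)·(00000000000000100000000000) mod 2 = 0+0+0+0+0+0+0+0+0+0+0+0+0+0+1+0+0+0+0+0+0+0+0+0+0+0 mod 2 = 1
  c[20] = d·G[:,20] = (10001100011110111100000010)·(00000000000000010000000000) mod 2 = 0+0+0+0+0+0+0+0+0+0+0+0+0+0+0+1+0+0+0+0+0+0+0+0+0+0 mod 2 = 1
  c[21] = d·G[:,21] = (10001100011110111100000010)·(00000000000000001000000000) mod 2 = 0+0+0+0+0+0+0+0+0+0+0+0+0+0+0+0+1+0+0+0+0+0+0+0+0+0 mod 2 = 1
  c[22] = d·G[:,22] = (10001100011110111100000010)·(00000000000000000100000000) mod 2 = 0+0+0+0+0+0+0+0+0+0+0+0+0+0+0+0+0+1+0+0+0+0+0+0+0+0 mod 2 = 1
  c[23] = d·G[:,23] = (10001100011110111100000010)·(00000000000000000010000000) mod 2 = 0+0+0+0+0+0+0+0+0+0+0+0+0+0+0+0+0+0+0+0+0+0+0+0+0+0 mod 2 = 0
  c[24] = d·G[:,24] = (10001100011110111100000010)·(00000000000000000001000000) mod 2 = 0+0+0+0+0+0+0+0+0+0+0+0+0+0+0+0+0+0+0+0+0+0+0+0+0+0 mod 2 = 0
  c[25] = d·G[:,25] = (10001100011110111100000010)·(00000000000000000000100000) mod 2 = 0+0+0+0+0+0+0+0+0+0+0+0+0+0+0+0+0+0+0+0+0+0+0+0+0+0 mod 2 = 0
  c[26] = d·G[:,26] = (10001100011110111100000010)·(00000000000000000000010000) mod 2 = 0+0+0+0+0+0+0+0+0+0+0+0+0+0+0+0+0+0+0+0+0+0+0+0+0+0 mod 2 = 0
  c[27] = d·G[:,27] = (10001100011110111100000010)·(00000000000000000000001000) mod 2 = 0+0+0+0+0+0+0+0+0+0+0+0+0+0+0+0+0+0+0+0+0+0+0+0+0+0 mod 2 = 0
  c[28] = d·G[:,28] = (10001100011110111100000010)·(00000000000000000000000100) mod 2 = 0+0+0+0+0+0+0+0+0+0+0+0+0+0+0+0+0+0+0+0+0+0+0+0+0+0 mod 2 = 0
  c[29] = d·G[:,29] = (10001100011110111100000010)·(00000000000000000000000010) mod 2 = 0+0+0+0+0+0+0+0+0+0+0+0+0+0+0+0+0+0+0+0+0+0+0+0+1+0 mod 2 = 1
  c[30] = d·G[:,30] = (10001100011110111100000010)·(00000000000000000000000001) mod 2 = 0+0+0+0+0+0+0+0+0+0+0+0+0+0+0+0+0+0+0+0+0+0+0+0+0+0 mod 2 = 0
Codeword = 0011000111000111110111100000010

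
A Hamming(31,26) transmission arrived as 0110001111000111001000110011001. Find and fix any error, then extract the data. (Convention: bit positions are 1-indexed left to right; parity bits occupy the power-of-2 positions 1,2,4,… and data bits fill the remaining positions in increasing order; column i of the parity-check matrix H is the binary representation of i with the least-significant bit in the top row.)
Syndrome s = H · r^T (mod 2), r = 0110001111000111001000110011001:
  s[0] = (1010101010101010101010101010101)·(0110001111000111001000110011001) mod 2 = 0+0+1+0+0+0+1+0+1+0+0+0+0+0+1+0+0+0+1+0+0+0+1+0+0+0+1+0+0+0+1 mod 2 = 0
  s[1] = (0110011001100110011001100110011)·(0110001111000111001000110011001) mod 2 = 0+1+1+0+0+0+1+0+0+1+0+0+0+1+1+0+0+0+1+0+0+0+1+0+0+0+1+0+0+0+1 mod 2 = 0
  s[2] = (0001111000011110000111100001111)·(0110001111000111001000110011001) mod 2 = 0+0+0+0+0+0+1+0+0+0+0+0+0+1+1+0+0+0+0+0+0+0+1+0+0+0+0+1+0+0+1 mod 2 = 0
  s[3] = (0000000111111110000000011111111)·(0110001111000111001000110011001) mod 2 = 0+0+0+0+0+0+0+1+1+1+0+0+0+1+1+0+0+0+0+0+0+0+0+1+0+0+1+1+0+0+1 mod 2 = 1
  s[4] = (0000000000000001111111111111111)·(0110001111000111001000110011001) mod 2 = 0+0+0+0+0+0+0+0+0+0+0+0+0+0+0+1+0+0+1+0+0+0+1+1+0+0+1+1+0+0+1 mod 2 = 1
Syndrome = 00011
Column 24 of H equals this syndrome → error at bit 24 (1-indexed).
Flip bit 24: 0110001111000111001000110011001 → 0110001111000111001000100011001
Extract data bits at positions {3,5,6,7,9,10,11,12,13,14,15,17,18,19,20,21,22,23,24,25,26,27,28,29,30,31}: 10011100011001000100011001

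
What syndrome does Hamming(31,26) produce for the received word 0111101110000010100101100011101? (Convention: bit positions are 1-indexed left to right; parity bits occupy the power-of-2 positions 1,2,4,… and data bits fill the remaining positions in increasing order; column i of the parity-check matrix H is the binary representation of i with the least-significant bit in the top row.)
Syndrome s = H · r^T (mod 2), r = 0111101110000010100101100011101:
  s[0] = (1010101010101010101010101010101)·(0111101110000010100101100011101) mod 2 = 0+0+1+0+1+0+1+0+1+0+0+0+0+0+1+0+1+0+0+0+0+0+1+0+0+0+1+0+1+0+1 mod 2 = 0
  s[1] = (0110011001100110011001100110011)·(0111101110000010100101100011101) mod 2 = 0+1+1+0+0+0+1+0+0+0+0+0+0+0+1+0+0+0+0+0+0+1+1+0+0+0+1+0+0+0+1 mod 2 = 0
  s[2] = (0001111000011110000111100001111)·(0111101110000010100101100011101) mod 2 = 0+0+0+1+1+0+1+0+0+0+0+0+0+0+1+0+0+0+0+1+0+1+1+0+0+0+0+1+1+0+1 mod 2 = 0
  s[3] = (0000000111111110000000011111111)·(0111101110000010100101100011101) mod 2 = 0+0+0+0+0+0+0+1+1+0+0+0+0+0+1+0+0+0+0+0+0+0+0+0+0+0+1+1+1+0+1 mod 2 = 1
  s[4] = (0000000000000001111111111111111)·(0111101110000010100101100011101) mod 2 = 0+0+0+0+0+0+0+0+0+0+0+0+0+0+0+0+1+0+0+1+0+1+1+0+0+0+1+1+1+0+1 mod 2 = 0
Syndrome = 00010
Non-zero syndrome: error at position 8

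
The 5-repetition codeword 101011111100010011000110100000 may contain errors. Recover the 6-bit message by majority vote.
Split into 5-bit blocks and majority-vote each:
  block 1 = 10101: 3 ones, 2 zeros → 1
  block 2 = 11111: 5 ones, 0 zeros → 1
  block 3 = 00010: 1 ones, 4 zeros → 0
  block 4 = 01100: 2 ones, 3 zeros → 0
  block 5 = 01101: 3 ones, 2 zeros → 1
  block 6 = 00000: 0 ones, 5 zeros → 0
Decoded = 110010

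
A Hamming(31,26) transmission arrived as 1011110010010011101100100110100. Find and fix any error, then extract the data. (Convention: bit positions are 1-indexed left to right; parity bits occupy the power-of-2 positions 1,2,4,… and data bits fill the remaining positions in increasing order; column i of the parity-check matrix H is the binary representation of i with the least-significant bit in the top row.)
Syndrome s = H · r^T (mod 2), r = 1011110010010011101100100110100:
  s[0] = (1010101010101010101010101010101)·(1011110010010011101100100110100) mod 2 = 1+0+1+0+1+0+0+0+1+0+0+0+0+0+1+0+1+0+1+0+0+0+1+0+0+0+1+0+1+0+0 mod 2 = 0
  s[1] = (0110011001100110011001100110011)·(1011110010010011101100100110100) mod 2 = 0+0+1+0+0+1+0+0+0+0+0+0+0+0+1+0+0+0+1+0+0+0+1+0+0+1+1+0+0+0+0 mod 2 = 1
  s[2] = (0001111000011110000111100001111)·(1011110010010011101100100110100) mod 2 = 0+0+0+1+1+1+0+0+0+0+0+1+0+0+1+0+0+0+0+1+0+0+1+0+0+0+0+0+1+0+0 mod 2 = 0
  s[3] = (0000000111111110000000011111111)·(1011110010010011101100100110100) mod 2 = 0+0+0+0+0+0+0+0+1+0+0+1+0+0+1+0+0+0+0+0+0+0+0+0+0+1+1+0+1+0+0 mod 2 = 0
  s[4] = (0000000000000001111111111111111)·(1011110010010011101100100110100) mod 2 = 0+0+0+0+0+0+0+0+0+0+0+0+0+0+0+1+1+0+1+1+0+0+1+0+0+1+1+0+1+0+0 mod 2 = 0
Syndrome = 01000
Column 2 of H equals this syndrome → error at bit 2 (1-indexed).
Flip bit 2: 1011110010010011101100100110100 → 1111110010010011101100100110100
Extract data bits at positions {3,5,6,7,9,10,11,12,13,14,15,17,18,19,20,21,22,23,24,25,26,27,28,29,30,31}: 11101001001101100100110100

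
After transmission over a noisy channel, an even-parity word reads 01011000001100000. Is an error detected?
Sum of received bits: 0+1+0+1+1+0+0+0+0+0+1+1+0+0+0+0+0 = 5; 5 mod 2 = 1. Result is 1 ≠ 0 → error detected.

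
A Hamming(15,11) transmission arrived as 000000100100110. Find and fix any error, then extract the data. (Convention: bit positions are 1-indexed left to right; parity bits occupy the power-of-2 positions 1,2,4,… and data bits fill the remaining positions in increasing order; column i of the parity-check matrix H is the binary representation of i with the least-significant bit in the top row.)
Syndrome s = H · r^T (mod 2), r = 000000100100110:
  s[0] = (101010101010101)·(000000100100110) mod 2 = 0+0+0+0+0+0+1+0+0+0+0+0+1+0+0 mod 2 = 0
  s[1] = (011001100110011)·(000000100100110) mod 2 = 0+0+0+0+0+0+1+0+0+1+0+0+0+1+0 mod 2 = 1
  s[2] = (000111100001111)·(000000100100110) mod 2 = 0+0+0+0+0+0+1+0+0+0+0+0+1+1+0 mod 2 = 1
  s[3] = (000000011111111)·(000000100100110) mod 2 = 0+0+0+0+0+0+0+0+0+1+0+0+1+1+0 mod 2 = 1
Syndrome = 0111
Column 14 of H equals this syndrome → error at bit 14 (1-indexed).
Flip bit 14: 000000100100110 → 000000100100100
Extract data bits at positions {3,5,6,7,9,10,11,12,13,14,15}: 00010100100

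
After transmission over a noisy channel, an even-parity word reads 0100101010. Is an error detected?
Sum of received bits: 0+1+0+0+1+0+1+0+1+0 = 4; 4 mod 2 = 0. Result is 0 → no error detected.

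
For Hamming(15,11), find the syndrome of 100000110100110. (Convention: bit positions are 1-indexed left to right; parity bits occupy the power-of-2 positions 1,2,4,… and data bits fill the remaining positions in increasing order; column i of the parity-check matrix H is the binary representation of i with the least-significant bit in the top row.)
Syndrome s = H · r^T (mod 2), r = 100000110100110:
  s[0] = (101010101010101)·(100000110100110) mod 2 = 1+0+0+0+0+0+1+0+0+0+0+0+1+0+0 mod 2 = 1
  s[1] = (011001100110011)·(100000110100110) mod 2 = 0+0+0+0+0+0+1+0+0+1+0+0+0+1+0 mod 2 = 1
  s[2] = (000111100001111)·(100000110100110) mod 2 = 0+0+0+0+0+0+1+0+0+0+0+0+1+1+0 mod 2 = 1
  s[3] = (000000011111111)·(100000110100110) mod 2 = 0+0+0+0+0+0+0+1+0+1+0+0+1+1+0 mod 2 = 0
Syndrome = 1110
Non-zero syndrome: error at position 7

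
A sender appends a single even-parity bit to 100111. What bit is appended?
Sum of data bits: 1+0+0+1+1+1 = 4.
4 mod 2 = 0, so parity bit = 0.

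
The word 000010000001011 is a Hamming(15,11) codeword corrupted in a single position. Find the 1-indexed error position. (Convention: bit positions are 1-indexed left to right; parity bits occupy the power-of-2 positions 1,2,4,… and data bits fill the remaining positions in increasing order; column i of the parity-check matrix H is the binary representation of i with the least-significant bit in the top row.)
Syndrome s = H · r^T (mod 2), r = 000010000001011:
  s[0] = (101010101010101)·(000010000001011) mod 2 = 0+0+0+0+1+0+0+0+0+0+0+0+0+0+1 mod 2 = 0
  s[1] = (011001100110011)·(000010000001011) mod 2 = 0+0+0+0+0+0+0+0+0+0+0+0+0+1+1 mod 2 = 0
  s[2] = (000111100001111)·(000010000001011) mod 2 = 0+0+0+0+1+0+0+0+0+0+0+1+0+1+1 mod 2 = 0
  s[3] = (000000011111111)·(000010000001011) mod 2 = 0+0+0+0+0+0+0+0+0+0+0+1+0+1+1 mod 2 = 1
Syndrome = 0001
Column i of H is the binary representation of i, so the syndrome is the binary index of the flipped bit.
Read s = 0001 with s[0] as LSB: 0·2^0 + 0·2^1 + 0·2^2 + 1·2^3 = 8.
Error is at bit position 8.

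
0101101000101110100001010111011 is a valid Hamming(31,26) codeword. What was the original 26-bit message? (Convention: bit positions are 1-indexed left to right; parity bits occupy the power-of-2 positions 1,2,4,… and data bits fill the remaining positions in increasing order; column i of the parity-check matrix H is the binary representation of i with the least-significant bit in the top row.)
Parity bits occupy power-of-2 positions; data bits are at positions {3,5,6,7,9,10,11,12,13,14,15,17,18,19,20,21,22,23,24,25,26,27,28,29,30,31} (1-indexed).
Extract: c[3]=0 c[5]=1 c[6]=0 c[7]=1 c[9]=0 c[10]=0 c[11]=1 c[12]=0 c[13]=1 c[14]=1 c[15]=1 c[17]=1 c[18]=0 c[19]=0 c[20]=0 c[21]=0 c[22]=1 c[23]=0 c[24]=1 c[25]=0 c[26]=1 c[27]=1 c[28]=1 c[29]=0 c[30]=1 c[31]=1
Data = 01010010111100001010111011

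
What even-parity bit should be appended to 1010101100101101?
Sum of data bits: 1+0+1+0+1+0+1+1+0+0+1+0+1+1+0+1 = 9.
9 mod 2 = 1, so parity bit = 1.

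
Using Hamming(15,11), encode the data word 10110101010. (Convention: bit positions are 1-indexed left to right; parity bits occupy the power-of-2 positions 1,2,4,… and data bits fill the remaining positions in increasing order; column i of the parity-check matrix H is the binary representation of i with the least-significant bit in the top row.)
Codeword c = d · G (mod 2), d = 10110101010:
  c[0] = d·G[:,0] = (10110101010)·(11011010101) mod 2 = 1+0+0+1+0+0+0+0+0+0+0 mod 2 = 0
  c[1] = d·G[:,1] = (10110101010)·(10110110011) mod 2 = 1+0+1+1+0+1+0+0+0+1+0 mod 2 = 1
  c[2] = d·G[:,2] = (10110101010)·(10000000000) mod 2 = 1+0+0+0+0+0+0+0+0+0+0 mod 2 = 1
  c[3] = d·G[:,3] = (10110101010)·(01110001111) mod 2 = 0+0+1+1+0+0+0+1+0+1+0 mod 2 = 0
  c[4] = d·G[:,4] = (10110101010)·(01000000000) mod 2 = 0+0+0+0+0+0+0+0+0+0+0 mod 2 = 0
  c[5] = d·G[:,5] = (10110101010)·(00100000000) mod 2 = 0+0+1+0+0+0+0+0+0+0+0 mod 2 = 1
  c[6] = d·G[:,6] = (10110101010)·(00010000000) mod 2 = 0+0+0+1+0+0+0+0+0+0+0 mod 2 = 1
  c[7] = d·G[:,7] = (10110101010)·(00001111111) mod 2 = 0+0+0+0+0+1+0+1+0+1+0 mod 2 = 1
  c[8] = d·G[:,8] = (10110101010)·(00001000000) mod 2 = 0+0+0+0+0+0+0+0+0+0+0 mod 2 = 0
  c[9] = d·G[:,9] = (10110101010)·(00000100000) mod 2 = 0+0+0+0+0+1+0+0+0+0+0 mod 2 = 1
  c[10] = d·G[:,10] = (10110101010)·(00000010000) mod 2 = 0+0+0+0+0+0+0+0+0+0+0 mod 2 = 0
  c[11] = d·G[:,11] = (10110101010)·(00000001000) mod 2 = 0+0+0+0+0+0+0+1+0+0+0 mod 2 = 1
  c[12] = d·G[:,12] = (10110101010)·(00000000100) mod 2 = 0+0+0+0+0+0+0+0+0+0+0 mod 2 = 0
  c[13] = d·G[:,13] = (10110101010)·(00000000010) mod 2 = 0+0+0+0+0+0+0+0+0+1+0 mod 2 = 1
  c[14] = d·G[:,14] = (10110101010)·(00000000001) mod 2 = 0+0+0+0+0+0+0+0+0+0+0 mod 2 = 0
Codeword = 011001110101010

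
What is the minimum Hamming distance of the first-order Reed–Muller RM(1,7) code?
d_min = 64 (RM(1,7) has length 128 and minimum distance 2^(m−1) = 64).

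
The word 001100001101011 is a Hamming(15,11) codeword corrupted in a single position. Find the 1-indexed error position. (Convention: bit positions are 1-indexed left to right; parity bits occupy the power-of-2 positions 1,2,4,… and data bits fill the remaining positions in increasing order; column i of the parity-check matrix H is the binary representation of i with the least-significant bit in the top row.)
Syndrome s = H · r^T (mod 2), r = 001100001101011:
  s[0] = (101010101010101)·(001100001101011) mod 2 = 0+0+1+0+0+0+0+0+1+0+0+0+0+0+1 mod 2 = 1
  s[1] = (011001100110011)·(001100001101011) mod 2 = 0+0+1+0+0+0+0+0+0+1+0+0+0+1+1 mod 2 = 0
  s[2] = (000111100001111)·(001100001101011) mod 2 = 0+0+0+1+0+0+0+0+0+0+0+1+0+1+1 mod 2 = 0
  s[3] = (000000011111111)·(001100001101011) mod 2 = 0+0+0+0+0+0+0+0+1+1+0+1+0+1+1 mod 2 = 1
Syndrome = 1001
Column i of H is the binary representation of i, so the syndrome is the binary index of the flipped bit.
Read s = 1001 with s[0] as LSB: 1·2^0 + 0·2^1 + 0·2^2 + 1·2^3 = 9.
Error is at bit position 9.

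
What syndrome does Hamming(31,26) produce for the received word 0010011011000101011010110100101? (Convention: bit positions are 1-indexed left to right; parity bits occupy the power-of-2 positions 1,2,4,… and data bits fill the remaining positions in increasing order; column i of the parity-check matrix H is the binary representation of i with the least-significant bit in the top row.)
Syndrome s = H · r^T (mod 2), r = 0010011011000101011010110100101:
  s[0] = (1010101010101010101010101010101)·(0010011011000101011010110100101) mod 2 = 0+0+1+0+0+0+1+0+1+0+0+0+0+0+0+0+0+0+1+0+1+0+1+0+0+0+0+0+1+0+1 mod 2 = 0
  s[1] = (0110011001100110011001100110011)·(0010011011000101011010110100101) mod 2 = 0+0+1+0+0+1+1+0+0+1+0+0+0+1+0+0+0+1+1+0+0+0+1+0+0+1+0+0+0+0+1 mod 2 = 0
  s[2] = (0001111000011110000111100001111)·(0010011011000101011010110100101) mod 2 = 0+0+0+0+0+1+1+0+0+0+0+0+0+1+0+0+0+0+0+0+1+0+1+0+0+0+0+0+1+0+1 mod 2 = 1
  s[3] = (0000000111111110000000011111111)·(0010011011000101011010110100101) mod 2 = 0+0+0+0+0+0+0+0+1+1+0+0+0+1+0+0+0+0+0+0+0+0+0+1+0+1+0+0+1+0+1 mod 2 = 1
  s[4] = (0000000000000001111111111111111)·(0010011011000101011010110100101) mod 2 = 0+0+0+0+0+0+0+0+0+0+0+0+0+0+0+1+0+1+1+0+1+0+1+1+0+1+0+0+1+0+1 mod 2 = 1
Syndrome = 00111
Non-zero syndrome: error at position 28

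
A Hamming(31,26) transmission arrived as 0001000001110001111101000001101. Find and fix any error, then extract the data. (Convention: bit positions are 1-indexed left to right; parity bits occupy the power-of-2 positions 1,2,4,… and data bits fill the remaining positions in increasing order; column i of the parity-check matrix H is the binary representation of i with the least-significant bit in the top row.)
Syndrome s = H · r^T (mod 2), r = 0001000001110001111101000001101:
  s[0] = (1010101010101010101010101010101)·(0001000001110001111101000001101) mod 2 = 0+0+0+0+0+0+0+0+0+0+1+0+0+0+0+0+1+0+1+0+0+0+0+0+0+0+0+0+1+0+1 mod 2 = 1
  s[1] = (0110011001100110011001100110011)·(0001000001110001111101000001101) mod 2 = 0+0+0+0+0+0+0+0+0+1+1+0+0+0+0+0+0+1+1+0+0+1+0+0+0+0+0+0+0+0+1 mod 2 = 0
  s[2] = (0001111000011110000111100001111)·(0001000001110001111101000001101) mod 2 = 0+0+0+1+0+0+0+0+0+0+0+1+0+0+0+0+0+0+0+1+0+1+0+0+0+0+0+1+1+0+1 mod 2 = 1
  s[3] = (0000000111111110000000011111111)·(0001000001110001111101000001101) mod 2 = 0+0+0+0+0+0+0+0+0+1+1+1+0+0+0+0+0+0+0+0+0+0+0+0+0+0+0+1+1+0+1 mod 2 = 0
  s[4] = (0000000000000001111111111111111)·(0001000001110001111101000001101) mod 2 = 0+0+0+0+0+0+0+0+0+0+0+0+0+0+0+1+1+1+1+1+0+1+0+0+0+0+0+1+1+0+1 mod 2 = 1
Syndrome = 10101
Column 21 of H equals this syndrome → error at bit 21 (1-indexed).
Flip bit 21: 0001000001110001111101000001101 → 0001000001110001111111000001101
Extract data bits at positions {3,5,6,7,9,10,11,12,13,14,15,17,18,19,20,21,22,23,24,25,26,27,28,29,30,31}: 00000111000111111000001101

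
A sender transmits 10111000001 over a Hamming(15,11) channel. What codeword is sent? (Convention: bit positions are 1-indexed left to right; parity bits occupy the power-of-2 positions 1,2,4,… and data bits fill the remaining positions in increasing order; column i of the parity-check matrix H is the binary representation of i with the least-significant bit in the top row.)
Codeword c = d · G (mod 2), d = 10111000001:
  c[0] = d·G[:,0] = (10111000001)·(11011010101) mod 2 = 1+0+0+1+1+0+0+0+0+0+1 mod 2 = 0
  c[1] = d·G[:,1] = (10111000001)·(10110110011) mod 2 = 1+0+1+1+0+0+0+0+0+0+1 mod 2 = 0
  c[2] = d·G[:,2] = (10111000001)·(10000000000) mod 2 = 1+0+0+0+0+0+0+0+0+0+0 mod 2 = 1
  c[3] = d·G[:,3] = (10111000001)·(01110001111) mod 2 = 0+0+1+1+0+0+0+0+0+0+1 mod 2 = 1
  c[4] = d·G[:,4] = (10111000001)·(01000000000) mod 2 = 0+0+0+0+0+0+0+0+0+0+0 mod 2 = 0
  c[5] = d·G[:,5] = (10111000001)·(00100000000) mod 2 = 0+0+1+0+0+0+0+0+0+0+0 mod 2 = 1
  c[6] = d·G[:,6] = (10111000001)·(00010000000) mod 2 = 0+0+0+1+0+0+0+0+0+0+0 mod 2 = 1
  c[7] = d·G[:,7] = (10111000001)·(00001111111) mod 2 = 0+0+0+0+1+0+0+0+0+0+1 mod 2 = 0
  c[8] = d·G[:,8] = (10111000001)·(00001000000) mod 2 = 0+0+0+0+1+0+0+0+0+0+0 mod 2 = 1
  c[9] = d·G[:,9] = (10111000001)·(00000100000) mod 2 = 0+0+0+0+0+0+0+0+0+0+0 mod 2 = 0
  c[10] = d·G[:,10] = (10111000001)·(00000010000) mod 2 = 0+0+0+0+0+0+0+0+0+0+0 mod 2 = 0
  c[11] = d·G[:,11] = (10111000001)·(00000001000) mod 2 = 0+0+0+0+0+0+0+0+0+0+0 mod 2 = 0
  c[12] = d·G[:,12] = (10111000001)·(00000000100) mod 2 = 0+0+0+0+0+0+0+0+0+0+0 mod 2 = 0
  c[13] = d·G[:,13] = (10111000001)·(00000000010) mod 2 = 0+0+0+0+0+0+0+0+0+0+0 mod 2 = 0
  c[14] = d·G[:,14] = (10111000001)·(00000000001) mod 2 = 0+0+0+0+0+0+0+0+0+0+1 mod 2 = 1
Codeword = 001101101000001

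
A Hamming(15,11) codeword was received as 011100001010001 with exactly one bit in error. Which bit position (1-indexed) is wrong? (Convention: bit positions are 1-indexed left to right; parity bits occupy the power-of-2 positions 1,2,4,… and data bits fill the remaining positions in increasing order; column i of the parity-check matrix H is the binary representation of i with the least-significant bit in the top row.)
Syndrome s = H · r^T (mod 2), r = 011100001010001:
  s[0] = (101010101010101)·(011100001010001) mod 2 = 0+0+1+0+0+0+0+0+1+0+1+0+0+0+1 mod 2 = 0
  s[1] = (011001100110011)·(011100001010001) mod 2 = 0+1+1+0+0+0+0+0+0+0+1+0+0+0+1 mod 2 = 0
  s[2] = (000111100001111)·(011100001010001) mod 2 = 0+0+0+1+0+0+0+0+0+0+0+0+0+0+1 mod 2 = 0
  s[3] = (000000011111111)·(011100001010001) mod 2 = 0+0+0+0+0+0+0+0+1+0+1+0+0+0+1 mod 2 = 1
Syndrome = 0001
Column i of H is the binary representation of i, so the syndrome is the binary index of the flipped bit.
Read s = 0001 with s[0] as LSB: 0·2^0 + 0·2^1 + 0·2^2 + 1·2^3 = 8.
Error is at bit position 8.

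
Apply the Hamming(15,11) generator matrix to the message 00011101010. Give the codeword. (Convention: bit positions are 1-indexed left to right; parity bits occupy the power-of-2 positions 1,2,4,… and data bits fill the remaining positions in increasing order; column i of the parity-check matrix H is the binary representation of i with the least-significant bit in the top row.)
Codeword c = d · G (mod 2), d = 00011101010:
  c[0] = d·G[:,0] = (00011101010)·(11011010101) mod 2 = 0+0+0+1+1+0+0+0+0+0+0 mod 2 = 0
  c[1] = d·G[:,1] = (00011101010)·(10110110011) mod 2 = 0+0+0+1+0+1+0+0+0+1+0 mod 2 = 1
  c[2] = d·G[:,2] = (00011101010)·(10000000000) mod 2 = 0+0+0+0+0+0+0+0+0+0+0 mod 2 = 0
  c[3] = d·G[:,3] = (00011101010)·(01110001111) mod 2 = 0+0+0+1+0+0+0+1+0+1+0 mod 2 = 1
  c[4] = d·G[:,4] = (00011101010)·(01000000000) mod 2 = 0+0+0+0+0+0+0+0+0+0+0 mod 2 = 0
  c[5] = d·G[:,5] = (00011101010)·(00100000000) mod 2 = 0+0+0+0+0+0+0+0+0+0+0 mod 2 = 0
  c[6] = d·G[:,6] = (00011101010)·(00010000000) mod 2 = 0+0+0+1+0+0+0+0+0+0+0 mod 2 = 1
  c[7] = d·G[:,7] = (00011101010)·(00001111111) mod 2 = 0+0+0+0+1+1+0+1+0+1+0 mod 2 = 0
  c[8] = d·G[:,8] = (00011101010)·(00001000000) mod 2 = 0+0+0+0+1+0+0+0+0+0+0 mod 2 = 1
  c[9] = d·G[:,9] = (00011101010)·(00000100000) mod 2 = 0+0+0+0+0+1+0+0+0+0+0 mod 2 = 1
  c[10] = d·G[:,10] = (00011101010)·(00000010000) mod 2 = 0+0+0+0+0+0+0+0+0+0+0 mod 2 = 0
  c[11] = d·G[:,11] = (00011101010)·(00000001000) mod 2 = 0+0+0+0+0+0+0+1+0+0+0 mod 2 = 1
  c[12] = d·G[:,12] = (00011101010)·(00000000100) mod 2 = 0+0+0+0+0+0+0+0+0+0+0 mod 2 = 0
  c[13] = d·G[:,13] = (00011101010)·(00000000010) mod 2 = 0+0+0+0+0+0+0+0+0+1+0 mod 2 = 1
  c[14] = d·G[:,14] = (00011101010)·(00000000001) mod 2 = 0+0+0+0+0+0+0+0+0+0+0 mod 2 = 0
Codeword = 010100101101010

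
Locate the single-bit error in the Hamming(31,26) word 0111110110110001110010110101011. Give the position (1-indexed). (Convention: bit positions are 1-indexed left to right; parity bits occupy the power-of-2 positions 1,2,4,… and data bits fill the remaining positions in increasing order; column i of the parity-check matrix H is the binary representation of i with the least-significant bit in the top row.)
Syndrome s = H · r^T (mod 2), r = 0111110110110001110010110101011:
  s[0] = (1010101010101010101010101010101)·(0111110110110001110010110101011) mod 2 = 0+0+1+0+1+0+0+0+1+0+1+0+0+0+0+0+1+0+0+0+1+0+1+0+0+0+0+0+0+0+1 mod 2 = 0
  s[1] = (0110011001100110011001100110011)·(0111110110110001110010110101011) mod 2 = 0+1+1+0+0+1+0+0+0+0+1+0+0+0+0+0+0+1+0+0+0+0+1+0+0+1+0+0+0+1+1 mod 2 = 1
  s[2] = (0001111000011110000111100001111)·(0111110110110001110010110101011) mod 2 = 0+0+0+1+1+1+0+0+0+0+0+1+0+0+0+0+0+0+0+0+1+0+1+0+0+0+0+1+0+1+1 mod 2 = 1
  s[3] = (0000000111111110000000011111111)·(0111110110110001110010110101011) mod 2 = 0+0+0+0+0+0+0+1+1+0+1+1+0+0+0+0+0+0+0+0+0+0+0+1+0+1+0+1+0+1+1 mod 2 = 1
  s[4] = (0000000000000001111111111111111)·(0111110110110001110010110101011) mod 2 = 0+0+0+0+0+0+0+0+0+0+0+0+0+0+0+1+1+1+0+0+1+0+1+1+0+1+0+1+0+1+1 mod 2 = 0
Syndrome = 01110
Column i of H is the binary representation of i, so the syndrome is the binary index of the flipped bit.
Read s = 01110 with s[0] as LSB: 0·2^0 + 1·2^1 + 1·2^2 + 1·2^3 + 0·2^4 = 14.
Error is at bit position 14.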